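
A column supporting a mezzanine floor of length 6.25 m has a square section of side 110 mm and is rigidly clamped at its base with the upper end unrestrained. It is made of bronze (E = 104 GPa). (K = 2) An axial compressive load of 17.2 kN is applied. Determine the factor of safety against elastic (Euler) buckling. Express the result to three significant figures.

n ≈ 4.66

I = a⁴/12 = 110⁴/12 = 1.220×10^7 mm⁴
I = 1.220×10^7 mm⁴ = 1.220×10^-5 m⁴
Effective length L_e = K·L = 2 × 6.25 = 12.50 m
P_cr = π²EI / L_e² = π² × 104×10⁹ × 1.220×10^-5 / 12.50² = 8.015×10^4 N
Factor of safety n = P_cr / P = 80.150 / 17.2 = 4.66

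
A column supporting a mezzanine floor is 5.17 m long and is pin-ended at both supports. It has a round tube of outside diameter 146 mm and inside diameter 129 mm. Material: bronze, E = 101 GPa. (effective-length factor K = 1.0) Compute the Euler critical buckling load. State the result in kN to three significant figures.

d_o = 146 mm, d_i = 129 mm
I = π(d_o⁴ − d_i⁴)/64 = π(146⁴ − 129.0⁴)/64 = 8.711×10^6 mm⁴
I = 8.711×10^6 mm⁴ = 8.711×10^-6 m⁴
Effective length L_e = K·L = 1 × 5.17 = 5.170 m
P_cr = π²EI / L_e² = π² × 101×10⁹ × 8.711×10^-6 / 5.170² = 3.249×10^5 N

P_cr ≈ 325 kN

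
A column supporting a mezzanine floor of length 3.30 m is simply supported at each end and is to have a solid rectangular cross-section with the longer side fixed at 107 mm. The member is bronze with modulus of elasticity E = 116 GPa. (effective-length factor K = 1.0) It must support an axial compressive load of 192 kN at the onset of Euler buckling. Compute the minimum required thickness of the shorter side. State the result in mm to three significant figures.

b ≈ 58.9 mm

L_e = K·L = 1 × 3.30 = 3.300 m
Required I = P_cr·L_e²/(π²E) = 1.920×10^5 × 3.300² / (π² × 1.16×10^11) = 1.826×10^-6 m⁴
I_req = 1.826×10^6 mm⁴
Rectangle, weak axis: I_min = h·b³/12 with h = 107 mm fixed  ⇒  b = (12I/h)^(1/3) = 58.9 mm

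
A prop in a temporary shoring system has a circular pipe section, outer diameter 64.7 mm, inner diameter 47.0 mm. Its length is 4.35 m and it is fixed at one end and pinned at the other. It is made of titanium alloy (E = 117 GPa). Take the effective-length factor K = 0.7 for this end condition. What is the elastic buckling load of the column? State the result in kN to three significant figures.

P_cr ≈ 77.3 kN

d_o = 64.7 mm, d_i = 47.0 mm
I = π(d_o⁴ − d_i⁴)/64 = π(64.7⁴ − 47.00⁴)/64 = 6.206×10^5 mm⁴
I = 6.206×10^5 mm⁴ = 6.206×10^-7 m⁴
Effective length L_e = K·L = 0.7 × 4.35 = 3.045 m
P_cr = π²EI / L_e² = π² × 117×10⁹ × 6.206×10^-7 / 3.045² = 7.730×10^4 N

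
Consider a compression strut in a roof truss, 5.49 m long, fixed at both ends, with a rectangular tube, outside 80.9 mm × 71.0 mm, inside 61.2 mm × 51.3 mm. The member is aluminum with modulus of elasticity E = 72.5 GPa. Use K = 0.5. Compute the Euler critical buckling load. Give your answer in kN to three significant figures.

P_cr ≈ 164 kN

Weak-axis I_min = (h_o·b_o³ − h_i·b_i³)/12 with b_o = 71.0, b_i = 51.30 mm (shorter outer/inner sides).
I_min = (80.9×71.0³ − 61.20×51.30³)/12 = 1.724×10^6 mm⁴
I = 1.724×10^6 mm⁴ = 1.724×10^-6 m⁴
Effective length L_e = K·L = 0.5 × 5.49 = 2.745 m
P_cr = π²EI / L_e² = π² × 72.5×10⁹ × 1.724×10^-6 / 2.745² = 1.638×10^5 N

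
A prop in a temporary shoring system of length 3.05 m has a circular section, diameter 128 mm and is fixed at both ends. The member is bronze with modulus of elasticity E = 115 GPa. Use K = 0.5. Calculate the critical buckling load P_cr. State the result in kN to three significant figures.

P_cr ≈ 6430 kN

I = πd⁴/64 = π×128⁴/64 = 1.318×10^7 mm⁴
I = 1.318×10^7 mm⁴ = 1.318×10^-5 m⁴
Effective length L_e = K·L = 0.5 × 3.05 = 1.525 m
P_cr = π²EI / L_e² = π² × 115×10⁹ × 1.318×10^-5 / 1.525² = 6.431×10^6 N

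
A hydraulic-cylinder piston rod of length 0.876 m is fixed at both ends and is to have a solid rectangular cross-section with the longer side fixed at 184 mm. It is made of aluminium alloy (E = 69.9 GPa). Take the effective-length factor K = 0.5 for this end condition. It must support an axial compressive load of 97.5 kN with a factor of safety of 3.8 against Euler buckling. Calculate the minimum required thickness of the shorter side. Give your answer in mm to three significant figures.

Required P_cr = n·P = 3.8 × 97.5 = 370.5 kN
L_e = K·L = 0.5 × 0.876 = 0.4380 m
Required I = P_cr·L_e²/(π²E) = 3.705×10^5 × 0.4380² / (π² × 6.99×10^10) = 1.030×10^-7 m⁴
I_req = 1.030×10^5 mm⁴
Rectangle, weak axis: I_min = h·b³/12 with h = 184 mm fixed  ⇒  b = (12I/h)^(1/3) = 18.9 mm

b ≈ 18.9 mm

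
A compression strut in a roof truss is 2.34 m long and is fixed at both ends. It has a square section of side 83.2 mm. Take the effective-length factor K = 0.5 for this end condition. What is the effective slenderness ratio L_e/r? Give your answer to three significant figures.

For a square r = a/√12 = 83.2/√12 = 24.02 mm
L_e = K·L = 0.5 × 2.34 m = 1.170 m = 1170.0 mm
λ = L_e / r_min = 1170.0 / 24.02 = 48.7

λ ≈ 48.7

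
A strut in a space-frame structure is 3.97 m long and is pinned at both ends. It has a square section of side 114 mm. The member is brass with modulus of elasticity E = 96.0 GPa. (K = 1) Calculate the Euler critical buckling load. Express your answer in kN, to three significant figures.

P_cr ≈ 846 kN

I = a⁴/12 = 114⁴/12 = 1.407×10^7 mm⁴
I = 1.407×10^7 mm⁴ = 1.407×10^-5 m⁴
Effective length L_e = K·L = 1 × 3.97 = 3.970 m
P_cr = π²EI / L_e² = π² × 96.0×10⁹ × 1.407×10^-5 / 3.970² = 8.461×10^5 N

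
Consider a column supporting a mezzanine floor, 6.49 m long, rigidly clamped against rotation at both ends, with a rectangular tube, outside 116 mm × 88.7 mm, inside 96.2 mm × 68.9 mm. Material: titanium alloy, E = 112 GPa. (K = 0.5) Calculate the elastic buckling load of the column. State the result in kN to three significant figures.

P_cr ≈ 433 kN

Weak-axis I_min = (h_o·b_o³ − h_i·b_i³)/12 with b_o = 88.7, b_i = 68.90 mm (shorter outer/inner sides).
I_min = (116×88.7³ − 96.20×68.90³)/12 = 4.124×10^6 mm⁴
I = 4.124×10^6 mm⁴ = 4.124×10^-6 m⁴
Effective length L_e = K·L = 0.5 × 6.49 = 3.245 m
P_cr = π²EI / L_e² = π² × 112×10⁹ × 4.124×10^-6 / 3.245² = 4.329×10^5 N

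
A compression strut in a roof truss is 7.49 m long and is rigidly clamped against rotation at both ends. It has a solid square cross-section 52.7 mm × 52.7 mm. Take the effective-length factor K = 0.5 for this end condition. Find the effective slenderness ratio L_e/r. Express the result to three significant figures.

λ ≈ 246

I = a⁴/12 = 52.7⁴/12 = 6.428×10^5 mm⁴
A = 2.777×10^3 mm²;  r_min = √(I/A) = √(6.428×10^5/2.777×10^3) = 15.21 mm
L_e = K·L = 0.5 × 7.49 m = 3.745 m = 3745.0 mm
λ = L_e / r_min = 3745.0 / 15.21 = 246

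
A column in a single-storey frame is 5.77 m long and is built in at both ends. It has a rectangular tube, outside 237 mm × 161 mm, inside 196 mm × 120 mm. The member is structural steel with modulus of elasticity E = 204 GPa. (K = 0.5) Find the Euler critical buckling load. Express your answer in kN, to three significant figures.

P_cr ≈ 13100 kN

Weak-axis I_min = (h_o·b_o³ − h_i·b_i³)/12 with b_o = 161, b_i = 120.0 mm (shorter outer/inner sides).
I_min = (237×161³ − 196.0×120.0³)/12 = 5.420×10^7 mm⁴
I = 5.420×10^7 mm⁴ = 5.420×10^-5 m⁴
Effective length L_e = K·L = 0.5 × 5.77 = 2.885 m
P_cr = π²EI / L_e² = π² × 204×10⁹ × 5.420×10^-5 / 2.885² = 1.311×10^7 N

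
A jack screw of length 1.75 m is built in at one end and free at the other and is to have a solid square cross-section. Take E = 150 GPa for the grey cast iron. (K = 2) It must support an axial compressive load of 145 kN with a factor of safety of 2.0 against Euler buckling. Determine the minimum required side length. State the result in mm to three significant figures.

Required P_cr = n·P = 2.0 × 145 = 290.0 kN
L_e = K·L = 2 × 1.75 = 3.500 m
Required I = P_cr·L_e²/(π²E) = 2.900×10^5 × 3.500² / (π² × 1.50×10^11) = 2.400×10^-6 m⁴
I_req = 2.400×10^6 mm⁴
Solid square: I = a⁴/12  ⇒  a = (12I)^(1/4) = (12×2.400×10^6)^(1/4) = 73.3 mm

a ≈ 73.3 mm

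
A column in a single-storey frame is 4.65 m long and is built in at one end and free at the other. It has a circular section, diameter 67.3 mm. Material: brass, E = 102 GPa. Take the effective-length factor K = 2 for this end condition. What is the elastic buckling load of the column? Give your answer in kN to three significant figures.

P_cr ≈ 11.7 kN

I = πd⁴/64 = π×67.3⁴/64 = 1.007×10^6 mm⁴
I = 1.007×10^6 mm⁴ = 1.007×10^-6 m⁴
Effective length L_e = K·L = 2 × 4.65 = 9.300 m
P_cr = π²EI / L_e² = π² × 102×10⁹ × 1.007×10^-6 / 9.300² = 1.172×10^4 N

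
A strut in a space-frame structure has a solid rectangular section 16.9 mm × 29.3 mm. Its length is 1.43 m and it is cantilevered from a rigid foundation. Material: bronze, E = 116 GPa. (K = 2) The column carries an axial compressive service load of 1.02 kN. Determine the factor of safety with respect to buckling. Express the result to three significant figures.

Buckling occurs about the weak axis: I_min = h·b³/12 with b = 16.9 mm (the shorter side).
I_min = 29.3×16.9³/12 = 1.179×10^4 mm⁴
I = 1.179×10^4 mm⁴ = 1.179×10^-8 m⁴
Effective length L_e = K·L = 2 × 1.43 = 2.860 m
P_cr = π²EI / L_e² = π² × 116×10⁹ × 1.179×10^-8 / 2.860² = 1.650×10^3 N
Factor of safety n = P_cr / P = 1.6496 / 1.02 = 1.62

n ≈ 1.62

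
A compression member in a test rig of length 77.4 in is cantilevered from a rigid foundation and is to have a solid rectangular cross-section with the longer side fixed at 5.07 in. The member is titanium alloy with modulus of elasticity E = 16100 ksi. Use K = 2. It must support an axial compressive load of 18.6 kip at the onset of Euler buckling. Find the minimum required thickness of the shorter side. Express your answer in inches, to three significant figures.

b ≈ 1.88 in

L_e = K·L = 2 × 77.4 = 154.8 in
Required I = P_cr·L_e²/(π²E) = 1.860×10^4 × 154.8² / (π² × 1.61×10^7) = 2.805 in⁴
Rectangle, weak axis: I_min = h·b³/12 with h = 5.07 in fixed  ⇒  b = (12I/h)^(1/3) = 1.88 in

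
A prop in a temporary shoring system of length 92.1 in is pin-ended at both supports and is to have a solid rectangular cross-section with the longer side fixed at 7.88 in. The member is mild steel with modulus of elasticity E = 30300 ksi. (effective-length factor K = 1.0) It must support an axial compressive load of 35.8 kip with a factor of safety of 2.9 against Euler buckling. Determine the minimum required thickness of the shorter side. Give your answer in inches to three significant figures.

Required P_cr = n·P = 2.9 × 35.8 = 103.8 kip
L_e = K·L = 1 × 92.1 = 92.10 in
Required I = P_cr·L_e²/(π²E) = 1.038×10^5 × 92.10² / (π² × 3.03×10^7) = 2.945 in⁴
Rectangle, weak axis: I_min = h·b³/12 with h = 7.88 in fixed  ⇒  b = (12I/h)^(1/3) = 1.65 in

b ≈ 1.65 in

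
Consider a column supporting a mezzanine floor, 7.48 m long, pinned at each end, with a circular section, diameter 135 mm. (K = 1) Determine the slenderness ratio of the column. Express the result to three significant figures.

λ ≈ 222

I = πd⁴/64 = π×135⁴/64 = 1.630×10^7 mm⁴
A = 1.431×10^4 mm²;  r_min = √(I/A) = √(1.630×10^7/1.431×10^4) = 33.75 mm
L_e = K·L = 1 × 7.48 m = 7.480 m = 7480.0 mm
λ = L_e / r_min = 7480.0 / 33.75 = 222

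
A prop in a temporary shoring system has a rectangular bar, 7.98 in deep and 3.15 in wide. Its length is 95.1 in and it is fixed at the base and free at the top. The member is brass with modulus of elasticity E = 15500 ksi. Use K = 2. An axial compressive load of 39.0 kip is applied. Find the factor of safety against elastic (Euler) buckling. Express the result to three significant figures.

Buckling occurs about the weak axis: I_min = h·b³/12 with b = 3.15 in (the shorter side).
I_min = 7.98×3.15³/12 = 20.79 in⁴
Effective length L_e = K·L = 2 × 95.1 = 190.2 in
P_cr = π²EI / L_e² = π² × 15500×10³ × 20.79 / 190.2² = 8.789×10^4 lb
Factor of safety n = P_cr / P = 87.895 / 39.0 = 2.25

n ≈ 2.25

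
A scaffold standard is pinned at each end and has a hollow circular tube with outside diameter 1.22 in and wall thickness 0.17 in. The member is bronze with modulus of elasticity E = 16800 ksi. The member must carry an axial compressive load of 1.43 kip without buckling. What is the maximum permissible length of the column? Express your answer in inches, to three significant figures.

Inner diameter d_i = 1.22 − 2×0.17 = 0.8800 in
I = π(d_o⁴ − d_i⁴)/64 = π(1.22⁴ − 0.8800⁴)/64 = 7.931×10^-2 in⁴
At the buckling limit P_cr = P = 1.430×10^3 lb
From P_cr = π²EI/(K·L)²:  L = (1/K)·√(π²EI/P_cr) = (1/1)·√(π²×1.68×10^7×7.931×10^-2/1.430×10^3)
L = 95.9 in

L_max ≈ 95.9 in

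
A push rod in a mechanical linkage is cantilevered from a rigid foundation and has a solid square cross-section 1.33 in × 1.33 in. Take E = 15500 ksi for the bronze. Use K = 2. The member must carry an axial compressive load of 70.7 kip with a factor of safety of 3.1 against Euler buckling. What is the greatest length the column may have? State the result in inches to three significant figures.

I = a⁴/12 = 1.33⁴/12 = 0.2608 in⁴
Required critical load P_cr = n·P = 3.1 × 70.7 = 219.2 kip = 2.192×10^5 lb
From P_cr = π²EI/(K·L)²:  L = (1/K)·√(π²EI/P_cr) = (1/2)·√(π²×1.55×10^7×0.2608/2.192×10^5)
L = 6.75 in

L_max ≈ 6.75 in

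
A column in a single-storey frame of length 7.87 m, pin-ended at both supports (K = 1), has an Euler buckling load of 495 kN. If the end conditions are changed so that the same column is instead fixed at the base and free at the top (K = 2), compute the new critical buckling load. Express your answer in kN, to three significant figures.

P_cr ≈ 124 kN

P_cr ∝ 1/K², so P_cr,new = P_cr,old × (K_old/K_new)² = 495 × (1/2)²
= 495 × 0.2500 = 124 kN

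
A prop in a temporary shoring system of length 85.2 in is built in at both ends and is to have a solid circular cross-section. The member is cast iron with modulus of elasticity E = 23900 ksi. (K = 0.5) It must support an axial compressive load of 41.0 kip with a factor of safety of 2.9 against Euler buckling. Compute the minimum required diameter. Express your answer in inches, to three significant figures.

d ≈ 2.08 in

Required P_cr = n·P = 2.9 × 41.0 = 118.9 kip
L_e = K·L = 0.5 × 85.2 = 42.60 in
Required I = P_cr·L_e²/(π²E) = 1.189×10^5 × 42.60² / (π² × 2.39×10^7) = 0.9148 in⁴
Solid circle: I = πd⁴/64  ⇒  d = (64I/π)^(1/4) = (64×0.9148/π)^(1/4) = 2.08 in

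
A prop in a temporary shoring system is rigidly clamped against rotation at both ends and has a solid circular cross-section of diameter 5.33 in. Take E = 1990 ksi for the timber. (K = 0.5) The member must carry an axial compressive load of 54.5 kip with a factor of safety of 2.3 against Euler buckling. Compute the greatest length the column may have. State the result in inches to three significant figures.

L_max ≈ 158 in

I = πd⁴/64 = π×5.33⁴/64 = 39.62 in⁴
Required critical load P_cr = n·P = 2.3 × 54.5 = 125.4 kip = 1.253×10^5 lb
From P_cr = π²EI/(K·L)²:  L = (1/K)·√(π²EI/P_cr) = (1/0.5)·√(π²×1.99×10^6×39.62/1.253×10^5)
L = 158 in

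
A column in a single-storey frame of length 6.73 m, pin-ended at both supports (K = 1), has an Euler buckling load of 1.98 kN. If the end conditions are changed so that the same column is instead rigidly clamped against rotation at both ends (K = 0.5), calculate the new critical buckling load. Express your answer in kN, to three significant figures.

P_cr ∝ 1/K², so P_cr,new = P_cr,old × (K_old/K_new)² = 1.98 × (1/0.5)²
= 1.98 × 4.000 = 7.92 kN

P_cr ≈ 7.92 kN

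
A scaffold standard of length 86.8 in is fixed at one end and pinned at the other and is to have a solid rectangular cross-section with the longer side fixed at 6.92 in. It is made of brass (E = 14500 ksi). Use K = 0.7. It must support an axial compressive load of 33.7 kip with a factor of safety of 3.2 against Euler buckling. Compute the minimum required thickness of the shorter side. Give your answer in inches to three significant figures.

b ≈ 1.69 in

Required P_cr = n·P = 3.2 × 33.7 = 107.8 kip
L_e = K·L = 0.7 × 86.8 = 60.76 in
Required I = P_cr·L_e²/(π²E) = 1.078×10^5 × 60.76² / (π² × 1.45×10^7) = 2.782 in⁴
Rectangle, weak axis: I_min = h·b³/12 with h = 6.92 in fixed  ⇒  b = (12I/h)^(1/3) = 1.69 in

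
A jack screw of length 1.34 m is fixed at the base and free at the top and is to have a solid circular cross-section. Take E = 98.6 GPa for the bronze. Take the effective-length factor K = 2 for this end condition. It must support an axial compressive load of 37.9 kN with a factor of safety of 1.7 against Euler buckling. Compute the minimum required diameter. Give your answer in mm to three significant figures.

Required P_cr = n·P = 1.7 × 37.9 = 64.43 kN
L_e = K·L = 2 × 1.34 = 2.680 m
Required I = P_cr·L_e²/(π²E) = 6.443×10^4 × 2.680² / (π² × 9.86×10^10) = 4.755×10^-7 m⁴
I_req = 4.755×10^5 mm⁴
Solid circle: I = πd⁴/64  ⇒  d = (64I/π)^(1/4) = (64×4.755×10^5/π)^(1/4) = 55.8 mm

d ≈ 55.8 mm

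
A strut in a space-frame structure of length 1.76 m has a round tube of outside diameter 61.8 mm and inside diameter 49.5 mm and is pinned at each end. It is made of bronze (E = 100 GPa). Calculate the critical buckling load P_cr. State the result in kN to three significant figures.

P_cr ≈ 134 kN

d_o = 61.8 mm, d_i = 49.5 mm
I = π(d_o⁴ − d_i⁴)/64 = π(61.8⁴ − 49.50⁴)/64 = 4.213×10^5 mm⁴
I = 4.213×10^5 mm⁴ = 4.213×10^-7 m⁴
Effective length L_e = K·L = 1 × 1.76 = 1.760 m
P_cr = π²EI / L_e² = π² × 100×10⁹ × 4.213×10^-7 / 1.760² = 1.342×10^5 N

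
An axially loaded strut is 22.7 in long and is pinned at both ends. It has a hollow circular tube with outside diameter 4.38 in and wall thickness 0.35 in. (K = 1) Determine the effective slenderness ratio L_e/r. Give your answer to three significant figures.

λ ≈ 15.9

Inner diameter d_i = 4.38 − 2×0.35 = 3.680 in
I = π(d_o⁴ − d_i⁴)/64 = π(4.38⁴ − 3.680⁴)/64 = 9.064 in⁴
A = 4.431 in²;  r_min = √(I/A) = √(9.064/4.431) = 1.430 in
L_e = K·L = 1 × 22.7 = 22.70 in
λ = L_e / r_min = 22.700 / 1.430 = 15.9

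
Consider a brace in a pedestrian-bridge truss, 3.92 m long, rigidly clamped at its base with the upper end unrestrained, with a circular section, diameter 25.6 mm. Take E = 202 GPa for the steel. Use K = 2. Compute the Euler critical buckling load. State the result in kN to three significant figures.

I = πd⁴/64 = π×25.6⁴/64 = 2.108×10^4 mm⁴
I = 2.108×10^4 mm⁴ = 2.108×10^-8 m⁴
Effective length L_e = K·L = 2 × 3.92 = 7.840 m
P_cr = π²EI / L_e² = π² × 202×10⁹ × 2.108×10^-8 / 7.840² = 683.8 N

P_cr ≈ 0.684 kN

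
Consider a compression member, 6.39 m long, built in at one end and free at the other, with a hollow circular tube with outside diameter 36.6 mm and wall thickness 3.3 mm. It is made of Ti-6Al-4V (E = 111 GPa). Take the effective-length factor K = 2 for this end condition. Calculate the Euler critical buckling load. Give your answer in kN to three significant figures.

P_cr ≈ 0.324 kN

Inner diameter d_i = 36.6 − 2×3.3 = 30.00 mm
I = π(d_o⁴ − d_i⁴)/64 = π(36.6⁴ − 30.00⁴)/64 = 4.832×10^4 mm⁴
I = 4.832×10^4 mm⁴ = 4.832×10^-8 m⁴
Effective length L_e = K·L = 2 × 6.39 = 12.78 m
P_cr = π²EI / L_e² = π² × 111×10⁹ × 4.832×10^-8 / 12.78² = 324.1 N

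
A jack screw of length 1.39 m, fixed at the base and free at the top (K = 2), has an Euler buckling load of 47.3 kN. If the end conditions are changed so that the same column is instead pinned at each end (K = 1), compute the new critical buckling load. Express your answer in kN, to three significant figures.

P_cr ∝ 1/K², so P_cr,new = P_cr,old × (K_old/K_new)² = 47.3 × (2/1)²
= 47.3 × 4.000 = 189 kN

P_cr ≈ 189 kN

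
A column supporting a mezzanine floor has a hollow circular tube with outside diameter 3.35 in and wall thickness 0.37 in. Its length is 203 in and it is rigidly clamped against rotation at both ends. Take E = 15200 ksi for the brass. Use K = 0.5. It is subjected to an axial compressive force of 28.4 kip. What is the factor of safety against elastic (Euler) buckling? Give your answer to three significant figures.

n ≈ 2.00

Inner diameter d_i = 3.35 − 2×0.37 = 2.610 in
I = π(d_o⁴ − d_i⁴)/64 = π(3.35⁴ − 2.610⁴)/64 = 3.904 in⁴
Effective length L_e = K·L = 0.5 × 203 = 101.5 in
P_cr = π²EI / L_e² = π² × 15200×10³ × 3.904 / 101.5² = 5.685×10^4 lb
Factor of safety n = P_cr / P = 56.855 / 28.4 = 2.00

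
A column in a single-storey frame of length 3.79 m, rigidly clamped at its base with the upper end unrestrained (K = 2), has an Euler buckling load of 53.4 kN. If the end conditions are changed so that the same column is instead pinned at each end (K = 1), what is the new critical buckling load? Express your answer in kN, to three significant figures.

P_cr ≈ 214 kN

P_cr ∝ 1/K², so P_cr,new = P_cr,old × (K_old/K_new)² = 53.4 × (2/1)²
= 53.4 × 4.000 = 214 kN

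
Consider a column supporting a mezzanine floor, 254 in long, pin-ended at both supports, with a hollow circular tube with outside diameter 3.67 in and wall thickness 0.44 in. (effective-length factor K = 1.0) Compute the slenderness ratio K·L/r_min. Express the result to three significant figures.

Inner diameter d_i = 3.67 − 2×0.44 = 2.790 in
I = π(d_o⁴ − d_i⁴)/64 = π(3.67⁴ − 2.790⁴)/64 = 5.931 in⁴
A = 4.465 in²;  r_min = √(I/A) = √(5.931/4.465) = 1.153 in
L_e = K·L = 1 × 254 = 254.0 in
λ = L_e / r_min = 254.00 / 1.153 = 220

λ ≈ 220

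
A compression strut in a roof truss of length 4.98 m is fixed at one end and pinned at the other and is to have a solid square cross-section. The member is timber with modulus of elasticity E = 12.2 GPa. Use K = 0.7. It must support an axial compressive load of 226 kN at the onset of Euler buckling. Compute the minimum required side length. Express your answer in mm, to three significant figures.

a ≈ 129 mm

L_e = K·L = 0.7 × 4.98 = 3.486 m
Required I = P_cr·L_e²/(π²E) = 2.260×10^5 × 3.486² / (π² × 1.22×10^10) = 2.281×10^-5 m⁴
I_req = 2.281×10^7 mm⁴
Solid square: I = a⁴/12  ⇒  a = (12I)^(1/4) = (12×2.281×10^7)^(1/4) = 129 mm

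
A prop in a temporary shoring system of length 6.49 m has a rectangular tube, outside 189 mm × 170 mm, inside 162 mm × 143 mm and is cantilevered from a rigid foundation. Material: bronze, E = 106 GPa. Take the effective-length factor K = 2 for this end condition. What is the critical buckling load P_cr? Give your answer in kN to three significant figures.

P_cr ≈ 235 kN

Weak-axis I_min = (h_o·b_o³ − h_i·b_i³)/12 with b_o = 170, b_i = 143.0 mm (shorter outer/inner sides).
I_min = (189×170³ − 162.0×143.0³)/12 = 3.790×10^7 mm⁴
I = 3.790×10^7 mm⁴ = 3.790×10^-5 m⁴
Effective length L_e = K·L = 2 × 6.49 = 12.98 m
P_cr = π²EI / L_e² = π² × 106×10⁹ × 3.790×10^-5 / 12.98² = 2.354×10^5 N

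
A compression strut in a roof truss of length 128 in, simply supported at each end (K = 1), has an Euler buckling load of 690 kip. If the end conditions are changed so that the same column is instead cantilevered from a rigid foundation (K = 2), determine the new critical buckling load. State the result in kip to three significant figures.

P_cr ∝ 1/K², so P_cr,new = P_cr,old × (K_old/K_new)² = 690 × (1/2)²
= 690 × 0.2500 = 172 kip

P_cr ≈ 172 kip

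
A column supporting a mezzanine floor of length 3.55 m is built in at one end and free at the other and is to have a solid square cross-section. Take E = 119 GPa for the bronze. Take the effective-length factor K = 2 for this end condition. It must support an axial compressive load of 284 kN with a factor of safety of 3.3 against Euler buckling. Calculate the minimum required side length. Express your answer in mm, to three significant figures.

a ≈ 148 mm

Required P_cr = n·P = 3.3 × 284 = 937.2 kN
L_e = K·L = 2 × 3.55 = 7.100 m
Required I = P_cr·L_e²/(π²E) = 9.372×10^5 × 7.100² / (π² × 1.19×10^11) = 4.023×10^-5 m⁴
I_req = 4.023×10^7 mm⁴
Solid square: I = a⁴/12  ⇒  a = (12I)^(1/4) = (12×4.023×10^7)^(1/4) = 148 mm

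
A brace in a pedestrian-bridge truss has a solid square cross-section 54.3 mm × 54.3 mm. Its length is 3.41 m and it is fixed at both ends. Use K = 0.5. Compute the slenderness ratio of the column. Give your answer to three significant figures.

For a square r = a/√12 = 54.3/√12 = 15.68 mm
L_e = K·L = 0.5 × 3.41 m = 1.705 m = 1705.0 mm
λ = L_e / r_min = 1705.0 / 15.68 = 109

λ ≈ 109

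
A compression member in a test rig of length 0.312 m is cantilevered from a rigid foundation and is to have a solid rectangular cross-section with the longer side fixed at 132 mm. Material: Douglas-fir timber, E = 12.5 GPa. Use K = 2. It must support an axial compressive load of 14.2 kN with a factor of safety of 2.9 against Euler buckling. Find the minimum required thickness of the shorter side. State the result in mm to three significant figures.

b ≈ 22.8 mm

Required P_cr = n·P = 2.9 × 14.2 = 41.18 kN
L_e = K·L = 2 × 0.312 = 0.6240 m
Required I = P_cr·L_e²/(π²E) = 4.118×10^4 × 0.6240² / (π² × 1.25×10^10) = 1.300×10^-7 m⁴
I_req = 1.300×10^5 mm⁴
Rectangle, weak axis: I_min = h·b³/12 with h = 132 mm fixed  ⇒  b = (12I/h)^(1/3) = 22.8 mm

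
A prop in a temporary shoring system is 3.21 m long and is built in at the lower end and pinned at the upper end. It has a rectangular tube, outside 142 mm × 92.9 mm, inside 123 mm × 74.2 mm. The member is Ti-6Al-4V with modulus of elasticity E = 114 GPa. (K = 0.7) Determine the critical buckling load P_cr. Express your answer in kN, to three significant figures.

P_cr ≈ 1180 kN

Weak-axis I_min = (h_o·b_o³ − h_i·b_i³)/12 with b_o = 92.9, b_i = 74.20 mm (shorter outer/inner sides).
I_min = (142×92.9³ − 123.0×74.20³)/12 = 5.300×10^6 mm⁴
I = 5.300×10^6 mm⁴ = 5.300×10^-6 m⁴
Effective length L_e = K·L = 0.7 × 3.21 = 2.247 m
P_cr = π²EI / L_e² = π² × 114×10⁹ × 5.300×10^-6 / 2.247² = 1.181×10^6 N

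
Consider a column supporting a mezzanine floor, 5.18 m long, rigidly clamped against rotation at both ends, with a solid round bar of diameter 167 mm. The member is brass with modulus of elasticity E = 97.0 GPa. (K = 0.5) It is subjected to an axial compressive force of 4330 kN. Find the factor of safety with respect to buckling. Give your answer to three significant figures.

n ≈ 1.26

I = πd⁴/64 = π×167⁴/64 = 3.818×10^7 mm⁴
I = 3.818×10^7 mm⁴ = 3.818×10^-5 m⁴
Effective length L_e = K·L = 0.5 × 5.18 = 2.590 m
P_cr = π²EI / L_e² = π² × 97.0×10⁹ × 3.818×10^-5 / 2.590² = 5.449×10^6 N
Factor of safety n = P_cr / P = 5448.9 / 4330 = 1.26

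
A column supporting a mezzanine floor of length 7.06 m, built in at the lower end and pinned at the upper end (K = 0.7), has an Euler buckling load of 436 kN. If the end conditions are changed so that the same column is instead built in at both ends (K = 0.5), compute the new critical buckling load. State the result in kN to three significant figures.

P_cr ≈ 855 kN

P_cr ∝ 1/K², so P_cr,new = P_cr,old × (K_old/K_new)² = 436 × (0.7/0.5)²
= 436 × 1.960 = 855 kN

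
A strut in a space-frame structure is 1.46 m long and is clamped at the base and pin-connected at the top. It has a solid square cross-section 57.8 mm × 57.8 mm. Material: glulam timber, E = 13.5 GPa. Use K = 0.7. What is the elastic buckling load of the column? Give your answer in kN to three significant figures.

P_cr ≈ 119 kN

I = a⁴/12 = 57.8⁴/12 = 9.301×10^5 mm⁴
I = 9.301×10^5 mm⁴ = 9.301×10^-7 m⁴
Effective length L_e = K·L = 0.7 × 1.46 = 1.022 m
P_cr = π²EI / L_e² = π² × 13.5×10⁹ × 9.301×10^-7 / 1.022² = 1.186×10^5 N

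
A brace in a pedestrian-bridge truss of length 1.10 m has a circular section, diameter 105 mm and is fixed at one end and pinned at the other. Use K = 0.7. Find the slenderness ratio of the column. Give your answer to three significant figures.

I = πd⁴/64 = π×105⁴/64 = 5.967×10^6 mm⁴
A = 8.659×10^3 mm²;  r_min = √(I/A) = √(5.967×10^6/8.659×10^3) = 26.25 mm
L_e = K·L = 0.7 × 1.10 m = 0.7700 m = 770.00 mm
λ = L_e / r_min = 770.00 / 26.25 = 29.3

λ ≈ 29.3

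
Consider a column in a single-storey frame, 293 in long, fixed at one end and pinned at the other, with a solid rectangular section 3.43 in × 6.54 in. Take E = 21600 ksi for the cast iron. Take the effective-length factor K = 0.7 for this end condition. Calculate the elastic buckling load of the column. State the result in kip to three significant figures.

P_cr ≈ 111 kip

Buckling occurs about the weak axis: I_min = h·b³/12 with b = 3.43 in (the shorter side).
I_min = 6.54×3.43³/12 = 21.99 in⁴
Effective length L_e = K·L = 0.7 × 293 = 205.1 in
P_cr = π²EI / L_e² = π² × 21600×10³ × 21.99 / 205.1² = 1.115×10^5 lb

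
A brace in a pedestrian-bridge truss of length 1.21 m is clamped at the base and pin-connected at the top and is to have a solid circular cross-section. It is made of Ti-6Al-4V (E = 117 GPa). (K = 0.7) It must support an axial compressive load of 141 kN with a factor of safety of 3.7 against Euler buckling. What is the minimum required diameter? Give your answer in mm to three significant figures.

d ≈ 50.7 mm

Required P_cr = n·P = 3.7 × 141 = 521.7 kN
L_e = K·L = 0.7 × 1.21 = 0.8470 m
Required I = P_cr·L_e²/(π²E) = 5.217×10^5 × 0.8470² / (π² × 1.17×10^11) = 3.241×10^-7 m⁴
I_req = 3.241×10^5 mm⁴
Solid circle: I = πd⁴/64  ⇒  d = (64I/π)^(1/4) = (64×3.241×10^5/π)^(1/4) = 50.7 mm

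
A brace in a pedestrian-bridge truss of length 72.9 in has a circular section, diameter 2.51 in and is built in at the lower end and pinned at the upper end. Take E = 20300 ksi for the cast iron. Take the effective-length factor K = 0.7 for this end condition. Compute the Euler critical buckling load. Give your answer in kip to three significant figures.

I = πd⁴/64 = π×2.51⁴/64 = 1.948 in⁴
Effective length L_e = K·L = 0.7 × 72.9 = 51.03 in
P_cr = π²EI / L_e² = π² × 20300×10³ × 1.948 / 51.03² = 1.499×10^5 lb

P_cr ≈ 150 kip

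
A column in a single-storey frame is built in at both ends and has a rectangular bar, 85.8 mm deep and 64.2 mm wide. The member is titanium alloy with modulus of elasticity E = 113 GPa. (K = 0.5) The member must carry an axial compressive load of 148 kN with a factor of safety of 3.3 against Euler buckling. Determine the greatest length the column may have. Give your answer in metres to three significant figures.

L_max ≈ 4.16 m

Buckling occurs about the weak axis: I_min = h·b³/12 with b = 64.2 mm (the shorter side).
I_min = 85.8×64.2³/12 = 1.892×10^6 mm⁴
I = 1.892×10^-6 m⁴
Required critical load P_cr = n·P = 3.3 × 148 = 488.4 kN = 4.884×10^5 N
From P_cr = π²EI/(K·L)²:  L = (1/K)·√(π²EI/P_cr) = (1/0.5)·√(π²×1.13×10^11×1.892×10^-6/4.884×10^5)
L = 4.16 m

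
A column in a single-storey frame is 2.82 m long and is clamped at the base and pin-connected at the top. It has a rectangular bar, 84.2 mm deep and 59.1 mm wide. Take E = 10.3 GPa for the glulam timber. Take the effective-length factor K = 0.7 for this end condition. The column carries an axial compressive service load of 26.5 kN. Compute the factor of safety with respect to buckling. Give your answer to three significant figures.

n ≈ 1.43

Buckling occurs about the weak axis: I_min = h·b³/12 with b = 59.1 mm (the shorter side).
I_min = 84.2×59.1³/12 = 1.448×10^6 mm⁴
I = 1.448×10^6 mm⁴ = 1.448×10^-6 m⁴
Effective length L_e = K·L = 0.7 × 2.82 = 1.974 m
P_cr = π²EI / L_e² = π² × 10.3×10⁹ × 1.448×10^-6 / 1.974² = 3.779×10^4 N
Factor of safety n = P_cr / P = 37.786 / 26.5 = 1.43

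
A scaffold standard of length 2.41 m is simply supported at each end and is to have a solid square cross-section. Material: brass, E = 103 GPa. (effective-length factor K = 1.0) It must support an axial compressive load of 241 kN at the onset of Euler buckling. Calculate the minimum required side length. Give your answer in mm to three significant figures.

a ≈ 63.8 mm

L_e = K·L = 1 × 2.41 = 2.410 m
Required I = P_cr·L_e²/(π²E) = 2.410×10^5 × 2.410² / (π² × 1.03×10^11) = 1.377×10^-6 m⁴
I_req = 1.377×10^6 mm⁴
Solid square: I = a⁴/12  ⇒  a = (12I)^(1/4) = (12×1.377×10^6)^(1/4) = 63.8 mm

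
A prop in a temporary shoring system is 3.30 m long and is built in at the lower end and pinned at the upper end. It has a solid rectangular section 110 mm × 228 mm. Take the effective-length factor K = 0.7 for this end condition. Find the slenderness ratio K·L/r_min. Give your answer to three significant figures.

λ ≈ 72.7

Buckling occurs about the weak axis: I_min = h·b³/12 with b = 110 mm (the shorter side).
I_min = 228×110³/12 = 2.529×10^7 mm⁴
A = 2.508×10^4 mm²;  r_min = √(I/A) = √(2.529×10^7/2.508×10^4) = 31.75 mm
L_e = K·L = 0.7 × 3.30 m = 2.310 m = 2310.0 mm
λ = L_e / r_min = 2310.0 / 31.75 = 72.7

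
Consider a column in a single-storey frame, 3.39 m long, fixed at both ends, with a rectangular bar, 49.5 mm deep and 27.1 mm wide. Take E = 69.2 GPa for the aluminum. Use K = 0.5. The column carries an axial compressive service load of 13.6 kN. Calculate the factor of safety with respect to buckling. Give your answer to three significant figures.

n ≈ 1.44

Buckling occurs about the weak axis: I_min = h·b³/12 with b = 27.1 mm (the shorter side).
I_min = 49.5×27.1³/12 = 8.210×10^4 mm⁴
I = 8.210×10^4 mm⁴ = 8.210×10^-8 m⁴
Effective length L_e = K·L = 0.5 × 3.39 = 1.695 m
P_cr = π²EI / L_e² = π² × 69.2×10⁹ × 8.210×10^-8 / 1.695² = 1.952×10^4 N
Factor of safety n = P_cr / P = 19.516 / 13.6 = 1.44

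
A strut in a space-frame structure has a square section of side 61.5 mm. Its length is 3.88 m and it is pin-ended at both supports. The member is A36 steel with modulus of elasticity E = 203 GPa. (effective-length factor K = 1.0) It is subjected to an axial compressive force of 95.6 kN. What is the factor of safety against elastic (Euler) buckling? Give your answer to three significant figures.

I = a⁴/12 = 61.5⁴/12 = 1.192×10^6 mm⁴
I = 1.192×10^6 mm⁴ = 1.192×10^-6 m⁴
Effective length L_e = K·L = 1 × 3.88 = 3.880 m
P_cr = π²EI / L_e² = π² × 203×10⁹ × 1.192×10^-6 / 3.880² = 1.587×10^5 N
Factor of safety n = P_cr / P = 158.65 / 95.6 = 1.66

n ≈ 1.66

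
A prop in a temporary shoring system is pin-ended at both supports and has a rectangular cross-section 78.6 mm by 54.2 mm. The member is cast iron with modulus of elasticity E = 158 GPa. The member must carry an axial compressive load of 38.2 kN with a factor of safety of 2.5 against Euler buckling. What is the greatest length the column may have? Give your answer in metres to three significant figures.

Buckling occurs about the weak axis: I_min = h·b³/12 with b = 54.2 mm (the shorter side).
I_min = 78.6×54.2³/12 = 1.043×10^6 mm⁴
I = 1.043×10^-6 m⁴
Required critical load P_cr = n·P = 2.5 × 38.2 = 95.50 kN = 9.550×10^4 N
From P_cr = π²EI/(K·L)²:  L = (1/K)·√(π²EI/P_cr) = (1/1)·√(π²×1.58×10^11×1.043×10^-6/9.550×10^4)
L = 4.13 m

L_max ≈ 4.13 m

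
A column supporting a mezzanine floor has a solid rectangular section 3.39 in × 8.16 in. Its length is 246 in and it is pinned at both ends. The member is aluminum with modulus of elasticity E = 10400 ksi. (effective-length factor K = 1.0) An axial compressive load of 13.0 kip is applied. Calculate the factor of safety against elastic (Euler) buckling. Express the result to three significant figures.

n ≈ 3.46

Buckling occurs about the weak axis: I_min = h·b³/12 with b = 3.39 in (the shorter side).
I_min = 8.16×3.39³/12 = 26.49 in⁴
Effective length L_e = K·L = 1 × 246 = 246.0 in
P_cr = π²EI / L_e² = π² × 10400×10³ × 26.49 / 246.0² = 4.493×10^4 lb
Factor of safety n = P_cr / P = 44.934 / 13.0 = 3.46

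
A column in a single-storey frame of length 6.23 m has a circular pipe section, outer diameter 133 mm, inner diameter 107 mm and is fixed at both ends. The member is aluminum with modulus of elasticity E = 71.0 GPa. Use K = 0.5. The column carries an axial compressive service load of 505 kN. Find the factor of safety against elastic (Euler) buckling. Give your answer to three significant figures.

n ≈ 1.28

d_o = 133 mm, d_i = 107 mm
I = π(d_o⁴ − d_i⁴)/64 = π(133⁴ − 107.0⁴)/64 = 8.925×10^6 mm⁴
I = 8.925×10^6 mm⁴ = 8.925×10^-6 m⁴
Effective length L_e = K·L = 0.5 × 6.23 = 3.115 m
P_cr = π²EI / L_e² = π² × 71.0×10⁹ × 8.925×10^-6 / 3.115² = 6.445×10^5 N
Factor of safety n = P_cr / P = 644.55 / 505 = 1.28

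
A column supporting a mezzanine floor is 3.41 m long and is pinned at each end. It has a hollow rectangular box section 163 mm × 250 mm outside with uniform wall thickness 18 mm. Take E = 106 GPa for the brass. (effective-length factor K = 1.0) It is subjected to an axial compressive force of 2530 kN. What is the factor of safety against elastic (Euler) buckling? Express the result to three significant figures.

n ≈ 1.91

Inner dimensions: h_i = 250 − 2×18 = 214.0 mm, b_i = 163 − 2×18 = 127.0 mm
Weak-axis I_min = (h_o·b_o³ − h_i·b_i³)/12 with b_o = 163, b_i = 127.0 mm (shorter outer/inner sides).
I_min = (250×163³ − 214.0×127.0³)/12 = 5.369×10^7 mm⁴
I = 5.369×10^7 mm⁴ = 5.369×10^-5 m⁴
Effective length L_e = K·L = 1 × 3.41 = 3.410 m
P_cr = π²EI / L_e² = π² × 106×10⁹ × 5.369×10^-5 / 3.410² = 4.831×10^6 N
Factor of safety n = P_cr / P = 4830.9 / 2530 = 1.91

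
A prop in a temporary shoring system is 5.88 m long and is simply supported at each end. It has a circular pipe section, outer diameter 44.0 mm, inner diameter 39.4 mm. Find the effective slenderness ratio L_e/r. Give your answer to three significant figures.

λ ≈ 398

d_o = 44.0 mm, d_i = 39.4 mm
I = π(d_o⁴ − d_i⁴)/64 = π(44.0⁴ − 39.40⁴)/64 = 6.569×10^4 mm⁴
A = 301.3 mm²;  r_min = √(I/A) = √(6.569×10^4/301.3) = 14.77 mm
L_e = K·L = 1 × 5.88 m = 5.880 m = 5880.0 mm
λ = L_e / r_min = 5880.0 / 14.77 = 398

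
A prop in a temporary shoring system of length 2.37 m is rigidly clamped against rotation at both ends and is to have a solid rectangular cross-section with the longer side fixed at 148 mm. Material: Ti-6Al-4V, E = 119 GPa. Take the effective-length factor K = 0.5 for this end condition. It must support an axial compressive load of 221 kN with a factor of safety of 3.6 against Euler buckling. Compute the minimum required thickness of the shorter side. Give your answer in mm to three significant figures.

b ≈ 42.6 mm

Required P_cr = n·P = 3.6 × 221 = 795.6 kN
L_e = K·L = 0.5 × 2.37 = 1.185 m
Required I = P_cr·L_e²/(π²E) = 7.956×10^5 × 1.185² / (π² × 1.19×10^11) = 9.512×10^-7 m⁴
I_req = 9.512×10^5 mm⁴
Rectangle, weak axis: I_min = h·b³/12 with h = 148 mm fixed  ⇒  b = (12I/h)^(1/3) = 42.6 mm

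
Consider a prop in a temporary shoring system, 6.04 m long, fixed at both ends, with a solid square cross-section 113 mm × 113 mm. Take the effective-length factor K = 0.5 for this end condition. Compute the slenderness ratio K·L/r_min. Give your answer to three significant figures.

For a square r = a/√12 = 113/√12 = 32.62 mm
L_e = K·L = 0.5 × 6.04 m = 3.020 m = 3020.0 mm
λ = L_e / r_min = 3020.0 / 32.62 = 92.6

λ ≈ 92.6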